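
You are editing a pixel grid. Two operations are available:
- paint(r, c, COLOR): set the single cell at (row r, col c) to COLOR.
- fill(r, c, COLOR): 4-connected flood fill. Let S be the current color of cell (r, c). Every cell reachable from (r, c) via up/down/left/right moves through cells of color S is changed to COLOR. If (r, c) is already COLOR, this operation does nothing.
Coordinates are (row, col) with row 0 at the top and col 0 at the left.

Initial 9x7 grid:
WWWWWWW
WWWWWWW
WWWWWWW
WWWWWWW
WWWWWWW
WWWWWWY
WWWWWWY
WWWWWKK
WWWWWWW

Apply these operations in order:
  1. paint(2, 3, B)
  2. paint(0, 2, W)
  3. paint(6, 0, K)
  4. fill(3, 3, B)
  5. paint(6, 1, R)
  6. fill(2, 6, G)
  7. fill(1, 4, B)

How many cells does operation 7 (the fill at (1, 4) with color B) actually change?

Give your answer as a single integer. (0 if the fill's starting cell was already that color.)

Answer: 57

Derivation:
After op 1 paint(2,3,B):
WWWWWWW
WWWWWWW
WWWBWWW
WWWWWWW
WWWWWWW
WWWWWWY
WWWWWWY
WWWWWKK
WWWWWWW
After op 2 paint(0,2,W):
WWWWWWW
WWWWWWW
WWWBWWW
WWWWWWW
WWWWWWW
WWWWWWY
WWWWWWY
WWWWWKK
WWWWWWW
After op 3 paint(6,0,K):
WWWWWWW
WWWWWWW
WWWBWWW
WWWWWWW
WWWWWWW
WWWWWWY
KWWWWWY
WWWWWKK
WWWWWWW
After op 4 fill(3,3,B) [57 cells changed]:
BBBBBBB
BBBBBBB
BBBBBBB
BBBBBBB
BBBBBBB
BBBBBBY
KBBBBBY
BBBBBKK
BBBBBBB
After op 5 paint(6,1,R):
BBBBBBB
BBBBBBB
BBBBBBB
BBBBBBB
BBBBBBB
BBBBBBY
KRBBBBY
BBBBBKK
BBBBBBB
After op 6 fill(2,6,G) [57 cells changed]:
GGGGGGG
GGGGGGG
GGGGGGG
GGGGGGG
GGGGGGG
GGGGGGY
KRGGGGY
GGGGGKK
GGGGGGG
After op 7 fill(1,4,B) [57 cells changed]:
BBBBBBB
BBBBBBB
BBBBBBB
BBBBBBB
BBBBBBB
BBBBBBY
KRBBBBY
BBBBBKK
BBBBBBB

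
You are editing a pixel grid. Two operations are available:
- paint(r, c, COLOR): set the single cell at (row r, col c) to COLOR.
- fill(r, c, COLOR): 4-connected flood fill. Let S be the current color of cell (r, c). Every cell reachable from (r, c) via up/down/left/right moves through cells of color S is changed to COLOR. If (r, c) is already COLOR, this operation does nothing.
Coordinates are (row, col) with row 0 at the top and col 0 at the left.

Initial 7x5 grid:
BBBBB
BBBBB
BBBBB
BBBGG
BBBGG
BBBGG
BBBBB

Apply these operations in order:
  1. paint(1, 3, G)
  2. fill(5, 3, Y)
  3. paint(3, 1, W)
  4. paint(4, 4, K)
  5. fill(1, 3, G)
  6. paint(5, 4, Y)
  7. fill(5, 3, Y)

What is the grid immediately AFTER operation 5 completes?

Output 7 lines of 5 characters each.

Answer: BBBBB
BBBGB
BBBBB
BWBYY
BBBYK
BBBYY
BBBBB

Derivation:
After op 1 paint(1,3,G):
BBBBB
BBBGB
BBBBB
BBBGG
BBBGG
BBBGG
BBBBB
After op 2 fill(5,3,Y) [6 cells changed]:
BBBBB
BBBGB
BBBBB
BBBYY
BBBYY
BBBYY
BBBBB
After op 3 paint(3,1,W):
BBBBB
BBBGB
BBBBB
BWBYY
BBBYY
BBBYY
BBBBB
After op 4 paint(4,4,K):
BBBBB
BBBGB
BBBBB
BWBYY
BBBYK
BBBYY
BBBBB
After op 5 fill(1,3,G) [0 cells changed]:
BBBBB
BBBGB
BBBBB
BWBYY
BBBYK
BBBYY
BBBBB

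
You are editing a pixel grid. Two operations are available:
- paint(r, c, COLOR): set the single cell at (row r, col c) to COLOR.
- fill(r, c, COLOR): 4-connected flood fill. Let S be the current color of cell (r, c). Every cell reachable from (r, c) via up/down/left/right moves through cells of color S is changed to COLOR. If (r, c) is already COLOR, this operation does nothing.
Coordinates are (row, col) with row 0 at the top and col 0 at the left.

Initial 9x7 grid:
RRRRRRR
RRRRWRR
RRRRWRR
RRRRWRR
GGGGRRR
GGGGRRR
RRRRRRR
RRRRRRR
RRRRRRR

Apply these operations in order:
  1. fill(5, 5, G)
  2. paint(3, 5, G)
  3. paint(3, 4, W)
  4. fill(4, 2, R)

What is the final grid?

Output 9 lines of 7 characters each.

Answer: RRRRRRR
RRRRWRR
RRRRWRR
RRRRWRR
RRRRRRR
RRRRRRR
RRRRRRR
RRRRRRR
RRRRRRR

Derivation:
After op 1 fill(5,5,G) [52 cells changed]:
GGGGGGG
GGGGWGG
GGGGWGG
GGGGWGG
GGGGGGG
GGGGGGG
GGGGGGG
GGGGGGG
GGGGGGG
After op 2 paint(3,5,G):
GGGGGGG
GGGGWGG
GGGGWGG
GGGGWGG
GGGGGGG
GGGGGGG
GGGGGGG
GGGGGGG
GGGGGGG
After op 3 paint(3,4,W):
GGGGGGG
GGGGWGG
GGGGWGG
GGGGWGG
GGGGGGG
GGGGGGG
GGGGGGG
GGGGGGG
GGGGGGG
After op 4 fill(4,2,R) [60 cells changed]:
RRRRRRR
RRRRWRR
RRRRWRR
RRRRWRR
RRRRRRR
RRRRRRR
RRRRRRR
RRRRRRR
RRRRRRR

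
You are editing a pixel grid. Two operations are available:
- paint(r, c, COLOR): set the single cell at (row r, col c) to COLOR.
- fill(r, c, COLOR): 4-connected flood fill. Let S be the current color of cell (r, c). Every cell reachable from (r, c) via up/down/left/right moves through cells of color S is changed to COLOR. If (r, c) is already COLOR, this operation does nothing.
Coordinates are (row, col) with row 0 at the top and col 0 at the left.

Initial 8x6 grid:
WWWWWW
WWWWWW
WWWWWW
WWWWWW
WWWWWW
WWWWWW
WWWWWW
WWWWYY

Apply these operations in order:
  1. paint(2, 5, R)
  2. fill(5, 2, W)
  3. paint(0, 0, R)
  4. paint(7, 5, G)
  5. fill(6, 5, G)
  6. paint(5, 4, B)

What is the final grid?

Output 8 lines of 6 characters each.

Answer: RGGGGG
GGGGGG
GGGGGR
GGGGGG
GGGGGG
GGGGBG
GGGGGG
GGGGYG

Derivation:
After op 1 paint(2,5,R):
WWWWWW
WWWWWW
WWWWWR
WWWWWW
WWWWWW
WWWWWW
WWWWWW
WWWWYY
After op 2 fill(5,2,W) [0 cells changed]:
WWWWWW
WWWWWW
WWWWWR
WWWWWW
WWWWWW
WWWWWW
WWWWWW
WWWWYY
After op 3 paint(0,0,R):
RWWWWW
WWWWWW
WWWWWR
WWWWWW
WWWWWW
WWWWWW
WWWWWW
WWWWYY
After op 4 paint(7,5,G):
RWWWWW
WWWWWW
WWWWWR
WWWWWW
WWWWWW
WWWWWW
WWWWWW
WWWWYG
After op 5 fill(6,5,G) [44 cells changed]:
RGGGGG
GGGGGG
GGGGGR
GGGGGG
GGGGGG
GGGGGG
GGGGGG
GGGGYG
After op 6 paint(5,4,B):
RGGGGG
GGGGGG
GGGGGR
GGGGGG
GGGGGG
GGGGBG
GGGGGG
GGGGYG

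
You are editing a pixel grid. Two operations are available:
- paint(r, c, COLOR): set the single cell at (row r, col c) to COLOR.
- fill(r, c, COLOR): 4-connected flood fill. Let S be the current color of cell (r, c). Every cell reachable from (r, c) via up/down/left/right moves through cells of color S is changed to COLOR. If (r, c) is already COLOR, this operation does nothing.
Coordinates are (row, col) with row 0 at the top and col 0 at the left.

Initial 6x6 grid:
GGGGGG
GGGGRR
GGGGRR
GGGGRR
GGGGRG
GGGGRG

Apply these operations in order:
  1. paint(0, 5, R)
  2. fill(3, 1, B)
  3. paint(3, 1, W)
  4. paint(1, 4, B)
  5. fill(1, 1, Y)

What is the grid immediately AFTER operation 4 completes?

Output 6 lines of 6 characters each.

After op 1 paint(0,5,R):
GGGGGR
GGGGRR
GGGGRR
GGGGRR
GGGGRG
GGGGRG
After op 2 fill(3,1,B) [25 cells changed]:
BBBBBR
BBBBRR
BBBBRR
BBBBRR
BBBBRG
BBBBRG
After op 3 paint(3,1,W):
BBBBBR
BBBBRR
BBBBRR
BWBBRR
BBBBRG
BBBBRG
After op 4 paint(1,4,B):
BBBBBR
BBBBBR
BBBBRR
BWBBRR
BBBBRG
BBBBRG

Answer: BBBBBR
BBBBBR
BBBBRR
BWBBRR
BBBBRG
BBBBRG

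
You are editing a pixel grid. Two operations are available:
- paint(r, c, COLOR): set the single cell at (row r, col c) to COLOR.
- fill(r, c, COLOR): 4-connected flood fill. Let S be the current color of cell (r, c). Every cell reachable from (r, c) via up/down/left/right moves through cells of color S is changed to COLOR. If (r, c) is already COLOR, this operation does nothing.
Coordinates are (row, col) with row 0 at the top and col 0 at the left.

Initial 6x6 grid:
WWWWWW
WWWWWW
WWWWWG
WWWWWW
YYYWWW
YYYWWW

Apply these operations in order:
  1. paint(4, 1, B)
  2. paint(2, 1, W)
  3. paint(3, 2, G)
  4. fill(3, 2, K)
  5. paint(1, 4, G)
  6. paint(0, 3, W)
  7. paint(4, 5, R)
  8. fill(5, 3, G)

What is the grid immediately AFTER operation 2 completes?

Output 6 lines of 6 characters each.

Answer: WWWWWW
WWWWWW
WWWWWG
WWWWWW
YBYWWW
YYYWWW

Derivation:
After op 1 paint(4,1,B):
WWWWWW
WWWWWW
WWWWWG
WWWWWW
YBYWWW
YYYWWW
After op 2 paint(2,1,W):
WWWWWW
WWWWWW
WWWWWG
WWWWWW
YBYWWW
YYYWWW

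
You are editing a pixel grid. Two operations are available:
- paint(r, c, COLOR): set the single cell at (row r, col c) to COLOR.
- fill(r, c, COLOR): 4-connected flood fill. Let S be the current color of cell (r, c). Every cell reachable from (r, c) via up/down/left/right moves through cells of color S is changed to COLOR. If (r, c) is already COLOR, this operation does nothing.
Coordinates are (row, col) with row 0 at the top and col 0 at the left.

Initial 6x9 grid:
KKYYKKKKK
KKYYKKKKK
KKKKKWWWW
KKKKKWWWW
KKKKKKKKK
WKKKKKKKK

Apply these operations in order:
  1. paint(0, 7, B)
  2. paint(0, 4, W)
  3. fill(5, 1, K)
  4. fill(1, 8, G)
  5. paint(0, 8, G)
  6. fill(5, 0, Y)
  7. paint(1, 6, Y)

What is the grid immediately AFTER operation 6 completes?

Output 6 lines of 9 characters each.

After op 1 paint(0,7,B):
KKYYKKKBK
KKYYKKKKK
KKKKKWWWW
KKKKKWWWW
KKKKKKKKK
WKKKKKKKK
After op 2 paint(0,4,W):
KKYYWKKBK
KKYYKKKKK
KKKKKWWWW
KKKKKWWWW
KKKKKKKKK
WKKKKKKKK
After op 3 fill(5,1,K) [0 cells changed]:
KKYYWKKBK
KKYYKKKKK
KKKKKWWWW
KKKKKWWWW
KKKKKKKKK
WKKKKKKKK
After op 4 fill(1,8,G) [39 cells changed]:
GGYYWGGBG
GGYYGGGGG
GGGGGWWWW
GGGGGWWWW
GGGGGGGGG
WGGGGGGGG
After op 5 paint(0,8,G):
GGYYWGGBG
GGYYGGGGG
GGGGGWWWW
GGGGGWWWW
GGGGGGGGG
WGGGGGGGG
After op 6 fill(5,0,Y) [1 cells changed]:
GGYYWGGBG
GGYYGGGGG
GGGGGWWWW
GGGGGWWWW
GGGGGGGGG
YGGGGGGGG

Answer: GGYYWGGBG
GGYYGGGGG
GGGGGWWWW
GGGGGWWWW
GGGGGGGGG
YGGGGGGGG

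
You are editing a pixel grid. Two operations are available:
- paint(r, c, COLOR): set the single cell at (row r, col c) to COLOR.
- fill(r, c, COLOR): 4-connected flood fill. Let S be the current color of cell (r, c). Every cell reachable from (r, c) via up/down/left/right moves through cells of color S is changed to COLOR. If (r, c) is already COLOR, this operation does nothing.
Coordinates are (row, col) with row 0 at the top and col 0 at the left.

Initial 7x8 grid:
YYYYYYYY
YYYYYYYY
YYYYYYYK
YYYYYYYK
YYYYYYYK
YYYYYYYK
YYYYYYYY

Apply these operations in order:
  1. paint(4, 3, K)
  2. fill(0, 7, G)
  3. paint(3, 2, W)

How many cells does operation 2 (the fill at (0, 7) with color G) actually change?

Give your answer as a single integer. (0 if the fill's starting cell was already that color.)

After op 1 paint(4,3,K):
YYYYYYYY
YYYYYYYY
YYYYYYYK
YYYYYYYK
YYYKYYYK
YYYYYYYK
YYYYYYYY
After op 2 fill(0,7,G) [51 cells changed]:
GGGGGGGG
GGGGGGGG
GGGGGGGK
GGGGGGGK
GGGKGGGK
GGGGGGGK
GGGGGGGG

Answer: 51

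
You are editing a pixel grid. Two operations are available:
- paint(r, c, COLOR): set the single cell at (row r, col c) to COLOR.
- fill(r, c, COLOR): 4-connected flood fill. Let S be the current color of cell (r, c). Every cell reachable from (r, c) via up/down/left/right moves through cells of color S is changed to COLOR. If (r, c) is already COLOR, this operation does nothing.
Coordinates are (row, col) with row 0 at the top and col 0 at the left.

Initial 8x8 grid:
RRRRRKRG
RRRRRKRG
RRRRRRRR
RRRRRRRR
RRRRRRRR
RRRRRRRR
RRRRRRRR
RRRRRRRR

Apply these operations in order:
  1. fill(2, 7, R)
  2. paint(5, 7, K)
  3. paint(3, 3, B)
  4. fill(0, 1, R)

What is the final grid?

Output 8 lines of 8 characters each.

After op 1 fill(2,7,R) [0 cells changed]:
RRRRRKRG
RRRRRKRG
RRRRRRRR
RRRRRRRR
RRRRRRRR
RRRRRRRR
RRRRRRRR
RRRRRRRR
After op 2 paint(5,7,K):
RRRRRKRG
RRRRRKRG
RRRRRRRR
RRRRRRRR
RRRRRRRR
RRRRRRRK
RRRRRRRR
RRRRRRRR
After op 3 paint(3,3,B):
RRRRRKRG
RRRRRKRG
RRRRRRRR
RRRBRRRR
RRRRRRRR
RRRRRRRK
RRRRRRRR
RRRRRRRR
After op 4 fill(0,1,R) [0 cells changed]:
RRRRRKRG
RRRRRKRG
RRRRRRRR
RRRBRRRR
RRRRRRRR
RRRRRRRK
RRRRRRRR
RRRRRRRR

Answer: RRRRRKRG
RRRRRKRG
RRRRRRRR
RRRBRRRR
RRRRRRRR
RRRRRRRK
RRRRRRRR
RRRRRRRR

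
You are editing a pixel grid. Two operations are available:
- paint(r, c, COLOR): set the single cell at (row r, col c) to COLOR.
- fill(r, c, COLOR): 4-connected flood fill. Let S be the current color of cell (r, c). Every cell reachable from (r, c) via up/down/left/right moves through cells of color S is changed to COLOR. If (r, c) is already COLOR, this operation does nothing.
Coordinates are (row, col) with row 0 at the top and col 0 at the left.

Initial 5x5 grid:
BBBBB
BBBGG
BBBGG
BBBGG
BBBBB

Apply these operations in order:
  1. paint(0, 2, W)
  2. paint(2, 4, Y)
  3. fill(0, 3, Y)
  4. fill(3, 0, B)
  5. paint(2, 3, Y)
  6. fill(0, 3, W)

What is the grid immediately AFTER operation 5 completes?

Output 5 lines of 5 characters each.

After op 1 paint(0,2,W):
BBWBB
BBBGG
BBBGG
BBBGG
BBBBB
After op 2 paint(2,4,Y):
BBWBB
BBBGG
BBBGY
BBBGG
BBBBB
After op 3 fill(0,3,Y) [2 cells changed]:
BBWYY
BBBGG
BBBGY
BBBGG
BBBBB
After op 4 fill(3,0,B) [0 cells changed]:
BBWYY
BBBGG
BBBGY
BBBGG
BBBBB
After op 5 paint(2,3,Y):
BBWYY
BBBGG
BBBYY
BBBGG
BBBBB

Answer: BBWYY
BBBGG
BBBYY
BBBGG
BBBBB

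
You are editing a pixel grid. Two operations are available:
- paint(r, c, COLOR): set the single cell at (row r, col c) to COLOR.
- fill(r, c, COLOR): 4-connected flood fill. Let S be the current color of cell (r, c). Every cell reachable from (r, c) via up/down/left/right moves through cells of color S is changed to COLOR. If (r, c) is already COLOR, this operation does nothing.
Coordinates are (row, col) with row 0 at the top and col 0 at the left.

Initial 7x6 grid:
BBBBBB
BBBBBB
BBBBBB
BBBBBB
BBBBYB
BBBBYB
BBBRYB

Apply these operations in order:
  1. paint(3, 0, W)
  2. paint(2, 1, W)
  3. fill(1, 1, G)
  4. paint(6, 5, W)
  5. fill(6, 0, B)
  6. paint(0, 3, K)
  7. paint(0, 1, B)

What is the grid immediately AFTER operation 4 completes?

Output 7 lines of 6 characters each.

After op 1 paint(3,0,W):
BBBBBB
BBBBBB
BBBBBB
WBBBBB
BBBBYB
BBBBYB
BBBRYB
After op 2 paint(2,1,W):
BBBBBB
BBBBBB
BWBBBB
WBBBBB
BBBBYB
BBBBYB
BBBRYB
After op 3 fill(1,1,G) [36 cells changed]:
GGGGGG
GGGGGG
GWGGGG
WGGGGG
GGGGYG
GGGGYG
GGGRYG
After op 4 paint(6,5,W):
GGGGGG
GGGGGG
GWGGGG
WGGGGG
GGGGYG
GGGGYG
GGGRYW

Answer: GGGGGG
GGGGGG
GWGGGG
WGGGGG
GGGGYG
GGGGYG
GGGRYW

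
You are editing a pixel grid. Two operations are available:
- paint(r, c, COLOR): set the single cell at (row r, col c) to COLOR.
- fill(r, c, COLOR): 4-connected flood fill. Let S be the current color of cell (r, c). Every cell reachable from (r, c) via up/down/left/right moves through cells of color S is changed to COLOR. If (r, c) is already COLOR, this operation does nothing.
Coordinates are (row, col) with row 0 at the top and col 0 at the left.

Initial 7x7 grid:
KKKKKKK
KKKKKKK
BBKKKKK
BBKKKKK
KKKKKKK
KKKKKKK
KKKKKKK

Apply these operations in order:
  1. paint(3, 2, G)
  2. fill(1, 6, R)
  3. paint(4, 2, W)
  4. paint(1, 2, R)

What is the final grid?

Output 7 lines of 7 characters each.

Answer: RRRRRRR
RRRRRRR
BBRRRRR
BBGRRRR
RRWRRRR
RRRRRRR
RRRRRRR

Derivation:
After op 1 paint(3,2,G):
KKKKKKK
KKKKKKK
BBKKKKK
BBGKKKK
KKKKKKK
KKKKKKK
KKKKKKK
After op 2 fill(1,6,R) [44 cells changed]:
RRRRRRR
RRRRRRR
BBRRRRR
BBGRRRR
RRRRRRR
RRRRRRR
RRRRRRR
After op 3 paint(4,2,W):
RRRRRRR
RRRRRRR
BBRRRRR
BBGRRRR
RRWRRRR
RRRRRRR
RRRRRRR
After op 4 paint(1,2,R):
RRRRRRR
RRRRRRR
BBRRRRR
BBGRRRR
RRWRRRR
RRRRRRR
RRRRRRR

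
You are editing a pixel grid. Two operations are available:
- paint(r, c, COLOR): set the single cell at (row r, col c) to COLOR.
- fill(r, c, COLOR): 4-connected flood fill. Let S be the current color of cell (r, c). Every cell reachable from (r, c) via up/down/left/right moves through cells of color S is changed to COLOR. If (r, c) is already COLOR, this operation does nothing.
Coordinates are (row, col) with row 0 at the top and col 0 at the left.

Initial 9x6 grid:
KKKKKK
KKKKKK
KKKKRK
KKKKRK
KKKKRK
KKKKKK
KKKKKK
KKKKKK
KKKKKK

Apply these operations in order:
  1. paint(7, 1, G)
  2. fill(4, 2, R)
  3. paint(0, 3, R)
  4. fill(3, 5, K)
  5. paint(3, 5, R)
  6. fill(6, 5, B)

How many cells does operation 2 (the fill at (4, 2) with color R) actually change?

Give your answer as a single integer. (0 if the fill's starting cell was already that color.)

After op 1 paint(7,1,G):
KKKKKK
KKKKKK
KKKKRK
KKKKRK
KKKKRK
KKKKKK
KKKKKK
KGKKKK
KKKKKK
After op 2 fill(4,2,R) [50 cells changed]:
RRRRRR
RRRRRR
RRRRRR
RRRRRR
RRRRRR
RRRRRR
RRRRRR
RGRRRR
RRRRRR

Answer: 50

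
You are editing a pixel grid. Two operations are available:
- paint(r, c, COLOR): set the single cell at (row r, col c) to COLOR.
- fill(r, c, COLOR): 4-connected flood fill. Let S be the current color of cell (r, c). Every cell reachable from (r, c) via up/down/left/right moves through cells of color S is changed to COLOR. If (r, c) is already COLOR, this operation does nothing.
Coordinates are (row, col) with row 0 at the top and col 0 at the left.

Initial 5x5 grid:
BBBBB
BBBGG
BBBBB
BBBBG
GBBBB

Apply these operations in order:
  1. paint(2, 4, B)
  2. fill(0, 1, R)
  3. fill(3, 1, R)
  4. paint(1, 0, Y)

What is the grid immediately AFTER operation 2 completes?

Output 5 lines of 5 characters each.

After op 1 paint(2,4,B):
BBBBB
BBBGG
BBBBB
BBBBG
GBBBB
After op 2 fill(0,1,R) [21 cells changed]:
RRRRR
RRRGG
RRRRR
RRRRG
GRRRR

Answer: RRRRR
RRRGG
RRRRR
RRRRG
GRRRR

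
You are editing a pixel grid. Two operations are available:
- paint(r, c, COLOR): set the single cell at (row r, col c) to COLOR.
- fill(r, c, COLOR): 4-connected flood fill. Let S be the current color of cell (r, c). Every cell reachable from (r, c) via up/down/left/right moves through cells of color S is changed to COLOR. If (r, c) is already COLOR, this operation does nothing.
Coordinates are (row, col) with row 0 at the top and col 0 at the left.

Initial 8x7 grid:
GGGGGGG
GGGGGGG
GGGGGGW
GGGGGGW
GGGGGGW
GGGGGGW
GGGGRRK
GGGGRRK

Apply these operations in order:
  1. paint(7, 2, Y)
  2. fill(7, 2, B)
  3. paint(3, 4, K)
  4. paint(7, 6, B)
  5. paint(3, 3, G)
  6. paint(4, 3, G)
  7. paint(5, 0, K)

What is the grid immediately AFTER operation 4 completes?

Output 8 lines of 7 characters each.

Answer: GGGGGGG
GGGGGGG
GGGGGGW
GGGGKGW
GGGGGGW
GGGGGGW
GGGGRRK
GGBGRRB

Derivation:
After op 1 paint(7,2,Y):
GGGGGGG
GGGGGGG
GGGGGGW
GGGGGGW
GGGGGGW
GGGGGGW
GGGGRRK
GGYGRRK
After op 2 fill(7,2,B) [1 cells changed]:
GGGGGGG
GGGGGGG
GGGGGGW
GGGGGGW
GGGGGGW
GGGGGGW
GGGGRRK
GGBGRRK
After op 3 paint(3,4,K):
GGGGGGG
GGGGGGG
GGGGGGW
GGGGKGW
GGGGGGW
GGGGGGW
GGGGRRK
GGBGRRK
After op 4 paint(7,6,B):
GGGGGGG
GGGGGGG
GGGGGGW
GGGGKGW
GGGGGGW
GGGGGGW
GGGGRRK
GGBGRRB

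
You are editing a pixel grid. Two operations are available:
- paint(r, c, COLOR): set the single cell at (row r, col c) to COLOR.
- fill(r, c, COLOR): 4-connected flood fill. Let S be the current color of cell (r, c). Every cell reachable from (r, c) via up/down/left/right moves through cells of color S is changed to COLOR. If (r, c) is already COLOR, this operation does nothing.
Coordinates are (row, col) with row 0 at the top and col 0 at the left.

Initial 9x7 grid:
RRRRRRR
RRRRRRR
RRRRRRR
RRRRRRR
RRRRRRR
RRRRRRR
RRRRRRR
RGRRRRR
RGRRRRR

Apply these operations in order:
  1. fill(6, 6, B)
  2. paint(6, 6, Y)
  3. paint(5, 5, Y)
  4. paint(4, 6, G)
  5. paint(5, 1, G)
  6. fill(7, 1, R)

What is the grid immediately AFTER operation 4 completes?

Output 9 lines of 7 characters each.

Answer: BBBBBBB
BBBBBBB
BBBBBBB
BBBBBBB
BBBBBBG
BBBBBYB
BBBBBBY
BGBBBBB
BGBBBBB

Derivation:
After op 1 fill(6,6,B) [61 cells changed]:
BBBBBBB
BBBBBBB
BBBBBBB
BBBBBBB
BBBBBBB
BBBBBBB
BBBBBBB
BGBBBBB
BGBBBBB
After op 2 paint(6,6,Y):
BBBBBBB
BBBBBBB
BBBBBBB
BBBBBBB
BBBBBBB
BBBBBBB
BBBBBBY
BGBBBBB
BGBBBBB
After op 3 paint(5,5,Y):
BBBBBBB
BBBBBBB
BBBBBBB
BBBBBBB
BBBBBBB
BBBBBYB
BBBBBBY
BGBBBBB
BGBBBBB
After op 4 paint(4,6,G):
BBBBBBB
BBBBBBB
BBBBBBB
BBBBBBB
BBBBBBG
BBBBBYB
BBBBBBY
BGBBBBB
BGBBBBB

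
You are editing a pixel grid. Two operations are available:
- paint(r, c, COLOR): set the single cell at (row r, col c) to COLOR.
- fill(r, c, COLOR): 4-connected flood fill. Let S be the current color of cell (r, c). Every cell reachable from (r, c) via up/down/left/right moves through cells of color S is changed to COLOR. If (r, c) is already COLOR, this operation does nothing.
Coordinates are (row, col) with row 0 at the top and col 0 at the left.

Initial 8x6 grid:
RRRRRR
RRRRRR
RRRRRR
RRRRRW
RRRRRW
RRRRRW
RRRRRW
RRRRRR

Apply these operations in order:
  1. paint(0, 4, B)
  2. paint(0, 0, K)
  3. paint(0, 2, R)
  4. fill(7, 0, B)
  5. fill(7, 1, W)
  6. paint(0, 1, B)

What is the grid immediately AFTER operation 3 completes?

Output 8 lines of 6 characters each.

Answer: KRRRBR
RRRRRR
RRRRRR
RRRRRW
RRRRRW
RRRRRW
RRRRRW
RRRRRR

Derivation:
After op 1 paint(0,4,B):
RRRRBR
RRRRRR
RRRRRR
RRRRRW
RRRRRW
RRRRRW
RRRRRW
RRRRRR
After op 2 paint(0,0,K):
KRRRBR
RRRRRR
RRRRRR
RRRRRW
RRRRRW
RRRRRW
RRRRRW
RRRRRR
After op 3 paint(0,2,R):
KRRRBR
RRRRRR
RRRRRR
RRRRRW
RRRRRW
RRRRRW
RRRRRW
RRRRRR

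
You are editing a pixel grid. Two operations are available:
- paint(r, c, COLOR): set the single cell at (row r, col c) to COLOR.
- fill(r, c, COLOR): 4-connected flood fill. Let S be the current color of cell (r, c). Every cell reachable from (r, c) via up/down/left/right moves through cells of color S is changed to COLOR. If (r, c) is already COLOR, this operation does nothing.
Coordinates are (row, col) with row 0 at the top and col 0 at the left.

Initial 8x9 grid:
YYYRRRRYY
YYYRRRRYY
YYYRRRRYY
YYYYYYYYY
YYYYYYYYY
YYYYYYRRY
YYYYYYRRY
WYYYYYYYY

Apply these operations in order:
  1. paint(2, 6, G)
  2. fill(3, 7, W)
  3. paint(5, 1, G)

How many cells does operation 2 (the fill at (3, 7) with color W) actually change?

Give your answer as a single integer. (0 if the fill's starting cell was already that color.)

Answer: 55

Derivation:
After op 1 paint(2,6,G):
YYYRRRRYY
YYYRRRRYY
YYYRRRGYY
YYYYYYYYY
YYYYYYYYY
YYYYYYRRY
YYYYYYRRY
WYYYYYYYY
After op 2 fill(3,7,W) [55 cells changed]:
WWWRRRRWW
WWWRRRRWW
WWWRRRGWW
WWWWWWWWW
WWWWWWWWW
WWWWWWRRW
WWWWWWRRW
WWWWWWWWW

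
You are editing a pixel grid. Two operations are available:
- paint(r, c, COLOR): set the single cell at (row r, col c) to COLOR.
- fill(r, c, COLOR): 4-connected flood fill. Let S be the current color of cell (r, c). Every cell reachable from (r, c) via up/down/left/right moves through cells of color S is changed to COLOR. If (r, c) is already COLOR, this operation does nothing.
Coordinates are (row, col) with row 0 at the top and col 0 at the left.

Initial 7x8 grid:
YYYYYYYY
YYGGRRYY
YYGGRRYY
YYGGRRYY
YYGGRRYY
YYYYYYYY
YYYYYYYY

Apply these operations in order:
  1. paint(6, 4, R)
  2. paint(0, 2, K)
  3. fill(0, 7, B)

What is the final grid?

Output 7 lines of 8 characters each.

Answer: BBKBBBBB
BBGGRRBB
BBGGRRBB
BBGGRRBB
BBGGRRBB
BBBBBBBB
BBBBRBBB

Derivation:
After op 1 paint(6,4,R):
YYYYYYYY
YYGGRRYY
YYGGRRYY
YYGGRRYY
YYGGRRYY
YYYYYYYY
YYYYRYYY
After op 2 paint(0,2,K):
YYKYYYYY
YYGGRRYY
YYGGRRYY
YYGGRRYY
YYGGRRYY
YYYYYYYY
YYYYRYYY
After op 3 fill(0,7,B) [38 cells changed]:
BBKBBBBB
BBGGRRBB
BBGGRRBB
BBGGRRBB
BBGGRRBB
BBBBBBBB
BBBBRBBB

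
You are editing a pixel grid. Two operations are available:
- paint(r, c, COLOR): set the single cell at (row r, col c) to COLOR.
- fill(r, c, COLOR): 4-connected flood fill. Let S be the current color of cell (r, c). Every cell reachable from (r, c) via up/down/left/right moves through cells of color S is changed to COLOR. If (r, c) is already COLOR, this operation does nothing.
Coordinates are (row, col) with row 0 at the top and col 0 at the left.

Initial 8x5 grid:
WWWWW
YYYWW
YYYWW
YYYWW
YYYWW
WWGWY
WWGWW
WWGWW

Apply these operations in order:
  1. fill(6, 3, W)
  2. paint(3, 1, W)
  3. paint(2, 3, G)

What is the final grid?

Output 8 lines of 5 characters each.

After op 1 fill(6,3,W) [0 cells changed]:
WWWWW
YYYWW
YYYWW
YYYWW
YYYWW
WWGWY
WWGWW
WWGWW
After op 2 paint(3,1,W):
WWWWW
YYYWW
YYYWW
YWYWW
YYYWW
WWGWY
WWGWW
WWGWW
After op 3 paint(2,3,G):
WWWWW
YYYWW
YYYGW
YWYWW
YYYWW
WWGWY
WWGWW
WWGWW

Answer: WWWWW
YYYWW
YYYGW
YWYWW
YYYWW
WWGWY
WWGWW
WWGWW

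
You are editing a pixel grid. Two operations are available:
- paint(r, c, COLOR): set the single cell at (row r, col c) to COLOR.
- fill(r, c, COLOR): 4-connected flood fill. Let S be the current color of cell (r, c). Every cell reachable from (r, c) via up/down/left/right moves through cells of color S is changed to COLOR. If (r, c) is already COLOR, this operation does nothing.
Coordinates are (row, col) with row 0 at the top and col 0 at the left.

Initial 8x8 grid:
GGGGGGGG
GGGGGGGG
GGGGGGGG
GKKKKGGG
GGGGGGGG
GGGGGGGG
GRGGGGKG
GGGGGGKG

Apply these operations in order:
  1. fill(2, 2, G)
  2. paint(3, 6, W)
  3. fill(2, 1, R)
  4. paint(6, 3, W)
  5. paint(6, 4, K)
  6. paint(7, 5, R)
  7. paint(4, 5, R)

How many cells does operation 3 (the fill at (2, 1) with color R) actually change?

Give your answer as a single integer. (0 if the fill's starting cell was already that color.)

Answer: 56

Derivation:
After op 1 fill(2,2,G) [0 cells changed]:
GGGGGGGG
GGGGGGGG
GGGGGGGG
GKKKKGGG
GGGGGGGG
GGGGGGGG
GRGGGGKG
GGGGGGKG
After op 2 paint(3,6,W):
GGGGGGGG
GGGGGGGG
GGGGGGGG
GKKKKGWG
GGGGGGGG
GGGGGGGG
GRGGGGKG
GGGGGGKG
After op 3 fill(2,1,R) [56 cells changed]:
RRRRRRRR
RRRRRRRR
RRRRRRRR
RKKKKRWR
RRRRRRRR
RRRRRRRR
RRRRRRKR
RRRRRRKR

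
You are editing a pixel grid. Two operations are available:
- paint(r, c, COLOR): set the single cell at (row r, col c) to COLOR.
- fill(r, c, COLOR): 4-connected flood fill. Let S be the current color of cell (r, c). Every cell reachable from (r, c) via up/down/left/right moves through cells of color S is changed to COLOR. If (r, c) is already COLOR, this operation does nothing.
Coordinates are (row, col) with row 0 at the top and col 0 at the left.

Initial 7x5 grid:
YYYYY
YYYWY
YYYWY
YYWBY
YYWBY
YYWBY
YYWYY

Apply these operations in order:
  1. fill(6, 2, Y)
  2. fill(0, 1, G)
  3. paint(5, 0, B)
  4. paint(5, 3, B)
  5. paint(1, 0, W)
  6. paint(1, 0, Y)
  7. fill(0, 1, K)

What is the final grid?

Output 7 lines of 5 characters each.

Answer: KKKKK
YKKWK
KKKWK
KKKBK
KKKBK
BKKBK
KKKKK

Derivation:
After op 1 fill(6,2,Y) [4 cells changed]:
YYYYY
YYYWY
YYYWY
YYYBY
YYYBY
YYYBY
YYYYY
After op 2 fill(0,1,G) [30 cells changed]:
GGGGG
GGGWG
GGGWG
GGGBG
GGGBG
GGGBG
GGGGG
After op 3 paint(5,0,B):
GGGGG
GGGWG
GGGWG
GGGBG
GGGBG
BGGBG
GGGGG
After op 4 paint(5,3,B):
GGGGG
GGGWG
GGGWG
GGGBG
GGGBG
BGGBG
GGGGG
After op 5 paint(1,0,W):
GGGGG
WGGWG
GGGWG
GGGBG
GGGBG
BGGBG
GGGGG
After op 6 paint(1,0,Y):
GGGGG
YGGWG
GGGWG
GGGBG
GGGBG
BGGBG
GGGGG
After op 7 fill(0,1,K) [28 cells changed]:
KKKKK
YKKWK
KKKWK
KKKBK
KKKBK
BKKBK
KKKKK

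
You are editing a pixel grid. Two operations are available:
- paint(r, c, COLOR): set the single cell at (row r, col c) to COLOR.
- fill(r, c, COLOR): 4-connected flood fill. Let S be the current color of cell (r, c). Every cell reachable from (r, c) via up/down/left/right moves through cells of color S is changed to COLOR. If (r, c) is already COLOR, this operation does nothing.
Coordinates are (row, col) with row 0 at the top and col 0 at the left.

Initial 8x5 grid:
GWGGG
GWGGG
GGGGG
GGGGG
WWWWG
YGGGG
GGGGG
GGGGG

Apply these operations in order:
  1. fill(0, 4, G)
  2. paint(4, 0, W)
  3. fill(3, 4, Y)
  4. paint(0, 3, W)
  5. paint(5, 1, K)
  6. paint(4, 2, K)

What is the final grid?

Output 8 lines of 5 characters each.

After op 1 fill(0,4,G) [0 cells changed]:
GWGGG
GWGGG
GGGGG
GGGGG
WWWWG
YGGGG
GGGGG
GGGGG
After op 2 paint(4,0,W):
GWGGG
GWGGG
GGGGG
GGGGG
WWWWG
YGGGG
GGGGG
GGGGG
After op 3 fill(3,4,Y) [33 cells changed]:
YWYYY
YWYYY
YYYYY
YYYYY
WWWWY
YYYYY
YYYYY
YYYYY
After op 4 paint(0,3,W):
YWYWY
YWYYY
YYYYY
YYYYY
WWWWY
YYYYY
YYYYY
YYYYY
After op 5 paint(5,1,K):
YWYWY
YWYYY
YYYYY
YYYYY
WWWWY
YKYYY
YYYYY
YYYYY
After op 6 paint(4,2,K):
YWYWY
YWYYY
YYYYY
YYYYY
WWKWY
YKYYY
YYYYY
YYYYY

Answer: YWYWY
YWYYY
YYYYY
YYYYY
WWKWY
YKYYY
YYYYY
YYYYY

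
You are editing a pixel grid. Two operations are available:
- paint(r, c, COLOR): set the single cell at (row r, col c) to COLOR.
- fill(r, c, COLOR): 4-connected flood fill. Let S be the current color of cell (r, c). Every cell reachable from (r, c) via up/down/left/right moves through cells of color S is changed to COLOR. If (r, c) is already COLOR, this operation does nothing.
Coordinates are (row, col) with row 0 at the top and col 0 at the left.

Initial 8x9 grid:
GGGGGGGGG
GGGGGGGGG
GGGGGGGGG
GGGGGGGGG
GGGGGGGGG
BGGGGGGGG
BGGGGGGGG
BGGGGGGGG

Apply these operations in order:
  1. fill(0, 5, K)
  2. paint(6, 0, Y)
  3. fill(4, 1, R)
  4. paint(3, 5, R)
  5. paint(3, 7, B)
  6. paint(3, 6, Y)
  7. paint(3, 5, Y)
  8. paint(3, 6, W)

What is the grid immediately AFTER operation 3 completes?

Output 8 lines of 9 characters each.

After op 1 fill(0,5,K) [69 cells changed]:
KKKKKKKKK
KKKKKKKKK
KKKKKKKKK
KKKKKKKKK
KKKKKKKKK
BKKKKKKKK
BKKKKKKKK
BKKKKKKKK
After op 2 paint(6,0,Y):
KKKKKKKKK
KKKKKKKKK
KKKKKKKKK
KKKKKKKKK
KKKKKKKKK
BKKKKKKKK
YKKKKKKKK
BKKKKKKKK
After op 3 fill(4,1,R) [69 cells changed]:
RRRRRRRRR
RRRRRRRRR
RRRRRRRRR
RRRRRRRRR
RRRRRRRRR
BRRRRRRRR
YRRRRRRRR
BRRRRRRRR

Answer: RRRRRRRRR
RRRRRRRRR
RRRRRRRRR
RRRRRRRRR
RRRRRRRRR
BRRRRRRRR
YRRRRRRRR
BRRRRRRRR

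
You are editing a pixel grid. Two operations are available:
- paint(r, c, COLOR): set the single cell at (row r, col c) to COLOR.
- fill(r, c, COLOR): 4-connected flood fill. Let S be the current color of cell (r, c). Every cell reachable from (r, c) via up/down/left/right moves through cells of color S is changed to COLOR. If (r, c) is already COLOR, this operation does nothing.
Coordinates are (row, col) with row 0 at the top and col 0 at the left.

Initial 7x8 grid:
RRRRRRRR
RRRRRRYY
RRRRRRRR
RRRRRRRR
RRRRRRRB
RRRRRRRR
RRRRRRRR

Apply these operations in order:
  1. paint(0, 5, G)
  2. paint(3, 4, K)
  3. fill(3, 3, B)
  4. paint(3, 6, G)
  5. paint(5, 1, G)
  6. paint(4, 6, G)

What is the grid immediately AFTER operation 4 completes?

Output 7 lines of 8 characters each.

After op 1 paint(0,5,G):
RRRRRGRR
RRRRRRYY
RRRRRRRR
RRRRRRRR
RRRRRRRB
RRRRRRRR
RRRRRRRR
After op 2 paint(3,4,K):
RRRRRGRR
RRRRRRYY
RRRRRRRR
RRRRKRRR
RRRRRRRB
RRRRRRRR
RRRRRRRR
After op 3 fill(3,3,B) [49 cells changed]:
BBBBBGRR
BBBBBBYY
BBBBBBBB
BBBBKBBB
BBBBBBBB
BBBBBBBB
BBBBBBBB
After op 4 paint(3,6,G):
BBBBBGRR
BBBBBBYY
BBBBBBBB
BBBBKBGB
BBBBBBBB
BBBBBBBB
BBBBBBBB

Answer: BBBBBGRR
BBBBBBYY
BBBBBBBB
BBBBKBGB
BBBBBBBB
BBBBBBBB
BBBBBBBB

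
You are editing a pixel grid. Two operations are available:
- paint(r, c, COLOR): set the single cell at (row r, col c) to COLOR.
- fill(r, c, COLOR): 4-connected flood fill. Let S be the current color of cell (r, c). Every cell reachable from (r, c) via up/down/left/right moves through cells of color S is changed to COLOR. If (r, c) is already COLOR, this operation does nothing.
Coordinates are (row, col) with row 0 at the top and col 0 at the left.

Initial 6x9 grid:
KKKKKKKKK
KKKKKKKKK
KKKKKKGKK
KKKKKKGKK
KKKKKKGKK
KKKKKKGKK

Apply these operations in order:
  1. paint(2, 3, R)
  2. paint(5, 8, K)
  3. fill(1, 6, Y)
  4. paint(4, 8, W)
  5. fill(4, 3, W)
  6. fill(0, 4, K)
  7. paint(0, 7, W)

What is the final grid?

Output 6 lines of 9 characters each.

Answer: KKKKKKKWK
KKKKKKKKK
KKKRKKGKK
KKKKKKGKK
KKKKKKGKK
KKKKKKGKK

Derivation:
After op 1 paint(2,3,R):
KKKKKKKKK
KKKKKKKKK
KKKRKKGKK
KKKKKKGKK
KKKKKKGKK
KKKKKKGKK
After op 2 paint(5,8,K):
KKKKKKKKK
KKKKKKKKK
KKKRKKGKK
KKKKKKGKK
KKKKKKGKK
KKKKKKGKK
After op 3 fill(1,6,Y) [49 cells changed]:
YYYYYYYYY
YYYYYYYYY
YYYRYYGYY
YYYYYYGYY
YYYYYYGYY
YYYYYYGYY
After op 4 paint(4,8,W):
YYYYYYYYY
YYYYYYYYY
YYYRYYGYY
YYYYYYGYY
YYYYYYGYW
YYYYYYGYY
After op 5 fill(4,3,W) [48 cells changed]:
WWWWWWWWW
WWWWWWWWW
WWWRWWGWW
WWWWWWGWW
WWWWWWGWW
WWWWWWGWW
After op 6 fill(0,4,K) [49 cells changed]:
KKKKKKKKK
KKKKKKKKK
KKKRKKGKK
KKKKKKGKK
KKKKKKGKK
KKKKKKGKK
After op 7 paint(0,7,W):
KKKKKKKWK
KKKKKKKKK
KKKRKKGKK
KKKKKKGKK
KKKKKKGKK
KKKKKKGKK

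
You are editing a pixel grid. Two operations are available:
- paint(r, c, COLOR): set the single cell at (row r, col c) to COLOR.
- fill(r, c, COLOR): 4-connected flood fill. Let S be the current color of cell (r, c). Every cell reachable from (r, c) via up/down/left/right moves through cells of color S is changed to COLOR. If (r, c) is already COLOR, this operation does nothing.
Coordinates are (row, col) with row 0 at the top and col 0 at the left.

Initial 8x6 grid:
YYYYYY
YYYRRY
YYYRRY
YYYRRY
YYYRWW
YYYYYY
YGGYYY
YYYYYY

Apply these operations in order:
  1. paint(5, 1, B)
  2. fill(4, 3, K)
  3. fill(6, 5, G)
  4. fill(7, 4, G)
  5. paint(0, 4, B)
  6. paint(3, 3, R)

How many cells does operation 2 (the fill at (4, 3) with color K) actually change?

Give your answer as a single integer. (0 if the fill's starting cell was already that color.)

After op 1 paint(5,1,B):
YYYYYY
YYYRRY
YYYRRY
YYYRRY
YYYRWW
YBYYYY
YGGYYY
YYYYYY
After op 2 fill(4,3,K) [7 cells changed]:
YYYYYY
YYYKKY
YYYKKY
YYYKKY
YYYKWW
YBYYYY
YGGYYY
YYYYYY

Answer: 7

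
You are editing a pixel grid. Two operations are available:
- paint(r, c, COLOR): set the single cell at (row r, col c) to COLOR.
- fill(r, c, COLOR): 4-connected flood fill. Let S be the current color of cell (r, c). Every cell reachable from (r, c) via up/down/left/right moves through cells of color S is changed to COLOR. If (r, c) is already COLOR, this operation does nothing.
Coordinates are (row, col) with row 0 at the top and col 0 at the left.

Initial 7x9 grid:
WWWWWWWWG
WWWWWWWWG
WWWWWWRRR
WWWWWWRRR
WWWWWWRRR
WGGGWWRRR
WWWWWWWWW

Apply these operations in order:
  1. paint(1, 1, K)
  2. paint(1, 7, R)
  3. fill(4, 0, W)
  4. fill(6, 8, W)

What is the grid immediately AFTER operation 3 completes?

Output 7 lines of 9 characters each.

After op 1 paint(1,1,K):
WWWWWWWWG
WKWWWWWWG
WWWWWWRRR
WWWWWWRRR
WWWWWWRRR
WGGGWWRRR
WWWWWWWWW
After op 2 paint(1,7,R):
WWWWWWWWG
WKWWWWWRG
WWWWWWRRR
WWWWWWRRR
WWWWWWRRR
WGGGWWRRR
WWWWWWWWW
After op 3 fill(4,0,W) [0 cells changed]:
WWWWWWWWG
WKWWWWWRG
WWWWWWRRR
WWWWWWRRR
WWWWWWRRR
WGGGWWRRR
WWWWWWWWW

Answer: WWWWWWWWG
WKWWWWWRG
WWWWWWRRR
WWWWWWRRR
WWWWWWRRR
WGGGWWRRR
WWWWWWWWW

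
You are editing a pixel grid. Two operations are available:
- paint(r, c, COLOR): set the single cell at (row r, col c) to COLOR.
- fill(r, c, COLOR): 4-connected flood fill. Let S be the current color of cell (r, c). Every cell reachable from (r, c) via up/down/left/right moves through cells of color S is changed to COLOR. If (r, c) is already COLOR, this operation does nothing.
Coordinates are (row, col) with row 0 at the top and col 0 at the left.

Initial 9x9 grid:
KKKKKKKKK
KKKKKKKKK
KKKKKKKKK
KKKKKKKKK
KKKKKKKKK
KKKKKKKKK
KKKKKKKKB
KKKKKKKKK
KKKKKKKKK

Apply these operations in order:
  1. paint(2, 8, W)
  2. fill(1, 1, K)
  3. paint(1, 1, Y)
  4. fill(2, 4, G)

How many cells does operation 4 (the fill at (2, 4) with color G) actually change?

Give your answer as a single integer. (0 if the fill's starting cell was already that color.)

Answer: 78

Derivation:
After op 1 paint(2,8,W):
KKKKKKKKK
KKKKKKKKK
KKKKKKKKW
KKKKKKKKK
KKKKKKKKK
KKKKKKKKK
KKKKKKKKB
KKKKKKKKK
KKKKKKKKK
After op 2 fill(1,1,K) [0 cells changed]:
KKKKKKKKK
KKKKKKKKK
KKKKKKKKW
KKKKKKKKK
KKKKKKKKK
KKKKKKKKK
KKKKKKKKB
KKKKKKKKK
KKKKKKKKK
After op 3 paint(1,1,Y):
KKKKKKKKK
KYKKKKKKK
KKKKKKKKW
KKKKKKKKK
KKKKKKKKK
KKKKKKKKK
KKKKKKKKB
KKKKKKKKK
KKKKKKKKK
After op 4 fill(2,4,G) [78 cells changed]:
GGGGGGGGG
GYGGGGGGG
GGGGGGGGW
GGGGGGGGG
GGGGGGGGG
GGGGGGGGG
GGGGGGGGB
GGGGGGGGG
GGGGGGGGG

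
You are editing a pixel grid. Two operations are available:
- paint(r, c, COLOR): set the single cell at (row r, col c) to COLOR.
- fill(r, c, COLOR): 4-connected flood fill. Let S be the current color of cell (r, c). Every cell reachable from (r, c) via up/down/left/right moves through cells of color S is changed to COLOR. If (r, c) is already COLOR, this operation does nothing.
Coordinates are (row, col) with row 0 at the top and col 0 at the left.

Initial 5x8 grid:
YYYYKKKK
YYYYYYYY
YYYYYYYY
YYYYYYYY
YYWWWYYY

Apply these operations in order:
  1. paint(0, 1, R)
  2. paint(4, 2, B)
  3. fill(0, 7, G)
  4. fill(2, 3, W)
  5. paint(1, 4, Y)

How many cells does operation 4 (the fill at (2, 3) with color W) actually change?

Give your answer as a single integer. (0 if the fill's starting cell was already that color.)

After op 1 paint(0,1,R):
YRYYKKKK
YYYYYYYY
YYYYYYYY
YYYYYYYY
YYWWWYYY
After op 2 paint(4,2,B):
YRYYKKKK
YYYYYYYY
YYYYYYYY
YYYYYYYY
YYBWWYYY
After op 3 fill(0,7,G) [4 cells changed]:
YRYYGGGG
YYYYYYYY
YYYYYYYY
YYYYYYYY
YYBWWYYY
After op 4 fill(2,3,W) [32 cells changed]:
WRWWGGGG
WWWWWWWW
WWWWWWWW
WWWWWWWW
WWBWWWWW

Answer: 32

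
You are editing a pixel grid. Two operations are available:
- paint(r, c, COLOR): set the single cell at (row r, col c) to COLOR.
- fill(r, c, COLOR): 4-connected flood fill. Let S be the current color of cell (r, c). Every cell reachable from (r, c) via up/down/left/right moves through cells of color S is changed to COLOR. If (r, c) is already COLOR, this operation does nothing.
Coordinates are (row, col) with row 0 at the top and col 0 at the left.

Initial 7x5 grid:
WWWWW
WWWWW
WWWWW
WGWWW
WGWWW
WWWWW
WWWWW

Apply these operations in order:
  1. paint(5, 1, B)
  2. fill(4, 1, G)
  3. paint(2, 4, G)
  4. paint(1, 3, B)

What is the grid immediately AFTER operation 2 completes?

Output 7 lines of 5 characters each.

Answer: WWWWW
WWWWW
WWWWW
WGWWW
WGWWW
WBWWW
WWWWW

Derivation:
After op 1 paint(5,1,B):
WWWWW
WWWWW
WWWWW
WGWWW
WGWWW
WBWWW
WWWWW
After op 2 fill(4,1,G) [0 cells changed]:
WWWWW
WWWWW
WWWWW
WGWWW
WGWWW
WBWWW
WWWWW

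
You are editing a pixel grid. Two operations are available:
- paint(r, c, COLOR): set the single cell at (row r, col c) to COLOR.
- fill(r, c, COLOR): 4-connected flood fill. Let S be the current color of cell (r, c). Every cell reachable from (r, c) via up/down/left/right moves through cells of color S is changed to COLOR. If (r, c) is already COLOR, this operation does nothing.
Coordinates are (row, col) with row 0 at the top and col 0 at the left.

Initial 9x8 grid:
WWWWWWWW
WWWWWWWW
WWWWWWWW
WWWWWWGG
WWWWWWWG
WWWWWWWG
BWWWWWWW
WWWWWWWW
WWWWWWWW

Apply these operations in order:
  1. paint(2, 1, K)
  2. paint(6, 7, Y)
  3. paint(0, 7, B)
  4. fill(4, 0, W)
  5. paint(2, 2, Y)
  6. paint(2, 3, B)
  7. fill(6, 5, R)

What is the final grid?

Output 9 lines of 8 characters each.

After op 1 paint(2,1,K):
WWWWWWWW
WWWWWWWW
WKWWWWWW
WWWWWWGG
WWWWWWWG
WWWWWWWG
BWWWWWWW
WWWWWWWW
WWWWWWWW
After op 2 paint(6,7,Y):
WWWWWWWW
WWWWWWWW
WKWWWWWW
WWWWWWGG
WWWWWWWG
WWWWWWWG
BWWWWWWY
WWWWWWWW
WWWWWWWW
After op 3 paint(0,7,B):
WWWWWWWB
WWWWWWWW
WKWWWWWW
WWWWWWGG
WWWWWWWG
WWWWWWWG
BWWWWWWY
WWWWWWWW
WWWWWWWW
After op 4 fill(4,0,W) [0 cells changed]:
WWWWWWWB
WWWWWWWW
WKWWWWWW
WWWWWWGG
WWWWWWWG
WWWWWWWG
BWWWWWWY
WWWWWWWW
WWWWWWWW
After op 5 paint(2,2,Y):
WWWWWWWB
WWWWWWWW
WKYWWWWW
WWWWWWGG
WWWWWWWG
WWWWWWWG
BWWWWWWY
WWWWWWWW
WWWWWWWW
After op 6 paint(2,3,B):
WWWWWWWB
WWWWWWWW
WKYBWWWW
WWWWWWGG
WWWWWWWG
WWWWWWWG
BWWWWWWY
WWWWWWWW
WWWWWWWW
After op 7 fill(6,5,R) [62 cells changed]:
RRRRRRRB
RRRRRRRR
RKYBRRRR
RRRRRRGG
RRRRRRRG
RRRRRRRG
BRRRRRRY
RRRRRRRR
RRRRRRRR

Answer: RRRRRRRB
RRRRRRRR
RKYBRRRR
RRRRRRGG
RRRRRRRG
RRRRRRRG
BRRRRRRY
RRRRRRRR
RRRRRRRR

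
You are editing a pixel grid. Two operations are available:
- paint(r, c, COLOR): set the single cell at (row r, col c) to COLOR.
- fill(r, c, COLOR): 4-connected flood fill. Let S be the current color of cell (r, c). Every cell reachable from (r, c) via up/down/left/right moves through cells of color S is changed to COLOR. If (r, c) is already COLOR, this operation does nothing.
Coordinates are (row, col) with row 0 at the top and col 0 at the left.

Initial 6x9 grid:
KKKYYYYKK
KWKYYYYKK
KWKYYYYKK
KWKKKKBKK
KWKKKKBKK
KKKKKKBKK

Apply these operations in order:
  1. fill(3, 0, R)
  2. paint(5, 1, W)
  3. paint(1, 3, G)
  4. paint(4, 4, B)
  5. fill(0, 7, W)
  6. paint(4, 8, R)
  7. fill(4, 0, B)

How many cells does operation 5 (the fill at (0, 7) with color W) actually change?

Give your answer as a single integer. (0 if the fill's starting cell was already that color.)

Answer: 12

Derivation:
After op 1 fill(3,0,R) [23 cells changed]:
RRRYYYYKK
RWRYYYYKK
RWRYYYYKK
RWRRRRBKK
RWRRRRBKK
RRRRRRBKK
After op 2 paint(5,1,W):
RRRYYYYKK
RWRYYYYKK
RWRYYYYKK
RWRRRRBKK
RWRRRRBKK
RWRRRRBKK
After op 3 paint(1,3,G):
RRRYYYYKK
RWRGYYYKK
RWRYYYYKK
RWRRRRBKK
RWRRRRBKK
RWRRRRBKK
After op 4 paint(4,4,B):
RRRYYYYKK
RWRGYYYKK
RWRYYYYKK
RWRRRRBKK
RWRRBRBKK
RWRRRRBKK
After op 5 fill(0,7,W) [12 cells changed]:
RRRYYYYWW
RWRGYYYWW
RWRYYYYWW
RWRRRRBWW
RWRRBRBWW
RWRRRRBWW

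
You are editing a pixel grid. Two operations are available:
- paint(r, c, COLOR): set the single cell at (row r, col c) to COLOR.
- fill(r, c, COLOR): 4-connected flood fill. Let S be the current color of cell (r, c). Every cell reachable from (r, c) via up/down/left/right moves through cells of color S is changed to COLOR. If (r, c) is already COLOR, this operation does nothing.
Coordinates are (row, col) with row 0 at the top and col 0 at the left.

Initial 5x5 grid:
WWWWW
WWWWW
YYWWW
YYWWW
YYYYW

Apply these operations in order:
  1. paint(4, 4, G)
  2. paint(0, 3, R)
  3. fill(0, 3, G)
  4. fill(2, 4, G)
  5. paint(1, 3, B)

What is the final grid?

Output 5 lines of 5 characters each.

Answer: GGGGG
GGGBG
YYGGG
YYGGG
YYYYG

Derivation:
After op 1 paint(4,4,G):
WWWWW
WWWWW
YYWWW
YYWWW
YYYYG
After op 2 paint(0,3,R):
WWWRW
WWWWW
YYWWW
YYWWW
YYYYG
After op 3 fill(0,3,G) [1 cells changed]:
WWWGW
WWWWW
YYWWW
YYWWW
YYYYG
After op 4 fill(2,4,G) [15 cells changed]:
GGGGG
GGGGG
YYGGG
YYGGG
YYYYG
After op 5 paint(1,3,B):
GGGGG
GGGBG
YYGGG
YYGGG
YYYYG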